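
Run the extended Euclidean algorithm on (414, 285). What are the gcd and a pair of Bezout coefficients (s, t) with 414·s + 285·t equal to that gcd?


Euclidean algorithm on (414, 285) — divide until remainder is 0:
  414 = 1 · 285 + 129
  285 = 2 · 129 + 27
  129 = 4 · 27 + 21
  27 = 1 · 21 + 6
  21 = 3 · 6 + 3
  6 = 2 · 3 + 0
gcd(414, 285) = 3.
Track Bezout coefficients alongside the remainders: start with r₀ = 414 = a·1 + b·0 (s = 1, t = 0) and r₁ = 285 = a·0 + b·1 (s = 0, t = 1); each new remainder r_{k+1} = r_{k-1} − q_k·r_k inherits s_{k+1} = s_{k-1} − q_k·s_k, t_{k+1} = t_{k-1} − q_k·t_k, so r_k = a·s_k + b·t_k at every step:
  q = 1: r = 129, s = 1 − 1·0 = 1, t = 0 − 1·1 = -1  (check: 414·1 + 285·(-1) = 129)
  q = 2: r = 27, s = 0 − 2·1 = -2, t = 1 − 2·(-1) = 3  (check: 414·(-2) + 285·3 = 27)
  q = 4: r = 21, s = 1 − 4·(-2) = 9, t = -1 − 4·3 = -13  (check: 414·9 + 285·(-13) = 21)
  q = 1: r = 6, s = -2 − 1·9 = -11, t = 3 − 1·(-13) = 16  (check: 414·(-11) + 285·16 = 6)
  q = 3: r = 3, s = 9 − 3·(-11) = 42, t = -13 − 3·16 = -61  (check: 414·42 + 285·(-61) = 3)
The row with r = 3 (the gcd) gives the Bezout coefficients s = 42, t = -61.
Result: 414 · (42) + 285 · (-61) = 3.

gcd(414, 285) = 3; s = 42, t = -61 (check: 414·42 + 285·(-61) = 3).


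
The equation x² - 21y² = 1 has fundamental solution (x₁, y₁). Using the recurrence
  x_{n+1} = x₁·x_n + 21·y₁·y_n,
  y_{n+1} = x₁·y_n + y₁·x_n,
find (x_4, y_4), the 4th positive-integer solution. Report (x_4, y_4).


Step 1: Find the fundamental solution (x₁, y₁) of x² - 21y² = 1.
  Expand √21 as a continued fraction. a₀ = ⌊√21⌋ = 4; iterate m_{k+1} = d_k·a_k − m_k, d_{k+1} = (21 − m_{k+1}²)/d_k, a_{k+1} = ⌊(a₀ + m_{k+1})/d_{k+1}⌋ (starting m₀ = 0, d₀ = 1), with convergents p_k = a_k·p_{k-1} + p_{k-2}, q_k = a_k·q_{k-1} + q_{k-2} (p₋₁ = 1, q₋₁ = 0):
  k = 0: a₀ = 4; p₀/q₀ = 4/1; p₀² − 21·q₀² = 16 − 21 = -5.
  k = 1: m = 4, d = 5, a = ⌊(4 + 4)/5⌋ = 1; p/q = (1·4 + 1)/(1·1 + 0) = 5/1; p² − 21·q² = 25 − 21 = 4.
  k = 2: m = 1, d = 4, a = ⌊(4 + 1)/4⌋ = 1; p/q = (1·5 + 4)/(1·1 + 1) = 9/2; p² − 21·q² = 81 − 84 = -3.
  k = 3: m = 3, d = 3, a = ⌊(4 + 3)/3⌋ = 2; p/q = (2·9 + 5)/(2·2 + 1) = 23/5; p² − 21·q² = 529 − 525 = 4.
  k = 4: m = 3, d = 4, a = ⌊(4 + 3)/4⌋ = 1; p/q = (1·23 + 9)/(1·5 + 2) = 32/7; p² − 21·q² = 1024 − 1029 = -5.
  k = 5: m = 1, d = 5, a = ⌊(4 + 1)/5⌋ = 1; p/q = (1·32 + 23)/(1·7 + 5) = 55/12; p² − 21·q² = 3025 − 3024 = 1.
  The first convergent with p² − 21·q² = 1 gives the fundamental solution (x₁, y₁) = (55, 12).
Step 2: Apply the recurrence (x_{n+1}, y_{n+1}) = (x₁x_n + 21y₁y_n, x₁y_n + y₁x_n) repeatedly.
  From (x_1, y_1) = (55, 12): x_2 = 55·55 + 21·12·12 = 6049; y_2 = 55·12 + 12·55 = 1320.
  From (x_2, y_2) = (6049, 1320): x_3 = 55·6049 + 21·12·1320 = 665335; y_3 = 55·1320 + 12·6049 = 145188.
  From (x_3, y_3) = (665335, 145188): x_4 = 55·665335 + 21·12·145188 = 73180801; y_4 = 55·145188 + 12·665335 = 15969360.
Step 3: Verify x_4² - 21·y_4² = 5355429635001601 - 5355429635001600 = 1 (should be 1). ✓

(x_1, y_1) = (55, 12); (x_4, y_4) = (73180801, 15969360).


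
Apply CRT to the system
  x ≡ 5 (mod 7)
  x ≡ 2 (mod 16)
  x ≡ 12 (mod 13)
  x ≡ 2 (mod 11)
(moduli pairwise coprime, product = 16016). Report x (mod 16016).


Product of moduli M = 7 · 16 · 13 · 11 = 16016.
Merge one congruence at a time:
  Start: x ≡ 5 (mod 7).
  Combine with x ≡ 2 (mod 16); new modulus lcm = 112.
    Write x = 5 + 7·t and substitute into x ≡ 2 (mod 16): 7·t ≡ 2 − 5 = -3 (mod 16).
    Reduce coefficients mod 16: 7·t ≡ 13 (mod 16).
    The inverse of 7 mod 16 is 7 (since 7·7 = 49 = 3·16 + 1), so t ≡ 7·13 = 91 ≡ 11 (mod 16).
    Then x = 5 + 7·11 = 82, valid modulo lcm(7, 16) = 112: x ≡ 82 (mod 112).
  Combine with x ≡ 12 (mod 13); new modulus lcm = 1456.
    Write x = 82 + 112·t and substitute into x ≡ 12 (mod 13): 112·t ≡ 12 − 82 = -70 (mod 13).
    Reduce coefficients mod 13: 8·t ≡ 8 (mod 13).
    The inverse of 8 mod 13 is 5 (since 8·5 = 40 = 3·13 + 1), so t ≡ 5·8 = 40 ≡ 1 (mod 13).
    Then x = 82 + 112·1 = 194, valid modulo lcm(112, 13) = 1456: x ≡ 194 (mod 1456).
  Combine with x ≡ 2 (mod 11); new modulus lcm = 16016.
    Write x = 194 + 1456·t and substitute into x ≡ 2 (mod 11): 1456·t ≡ 2 − 194 = -192 (mod 11).
    Reduce coefficients mod 11: 4·t ≡ 6 (mod 11).
    The inverse of 4 mod 11 is 3 (since 4·3 = 12 = 1·11 + 1), so t ≡ 3·6 = 18 ≡ 7 (mod 11).
    Then x = 194 + 1456·7 = 10386, valid modulo lcm(1456, 11) = 16016: x ≡ 10386 (mod 16016).
Verify against each original: 10386 mod 7 = 5, 10386 mod 16 = 2, 10386 mod 13 = 12, 10386 mod 11 = 2.

x ≡ 10386 (mod 16016).


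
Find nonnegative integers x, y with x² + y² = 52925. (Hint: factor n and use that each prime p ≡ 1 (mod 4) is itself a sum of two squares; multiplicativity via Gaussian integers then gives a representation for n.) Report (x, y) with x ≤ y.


Step 1: Factor n = 52925 = 5^2 · 29 · 73.
Step 2: Check the mod-4 condition on each prime factor: 5 ≡ 1 (mod 4), exponent 2; 29 ≡ 1 (mod 4), exponent 1; 73 ≡ 1 (mod 4), exponent 1.
All primes ≡ 3 (mod 4) appear to even exponent (or don't appear), so by the two-squares theorem n IS expressible as a sum of two squares.
Step 3: Build a representation. Group n = k² · m with k = 5 and m = 29 · 73 = 2117 (a product of primes ≡ 1 (mod 4)); a representation of m scales to one of n via (k·x)² + (k·y)² = k²(x² + y²). Each prime p ≡ 1 (mod 4) is itself a sum of two squares; find a² by testing p − a² for a perfect square:
  29: 29 − 1² = 28, 29 − 2² = 25 = 5² ⇒ 29 = 2² + 5².
  73: 73 − 1² = 72, 73 − 2² = 69, 73 − 3² = 64 = 8² ⇒ 73 = 3² + 8².
  Combine using the Brahmagupta–Fibonacci identity (a² + b²)(c² + d²) = (ac − bd)² + (ad + bc)² = (ac + bd)² + (ad − bc)²:
  29 · 73 = 2117: from (2² + 5²)(3² + 8²), take (2·3 − 5·8, 2·8 + 5·3) = (6 − 40, 16 + 15) = (-34, 31); dropping signs (only squares matter) gives (34, 31); check 34² + 31² = 1156 + 961 = 2117 ✓.
  Scale by k = 5: (5·34, 5·31) = (170, 155).
Step 4: Order so x ≤ y and verify: 155² + 170² = 24025 + 28900 = 52925 = n. ✓

n = 52925 = 155² + 170² (one valid representation with x ≤ y).


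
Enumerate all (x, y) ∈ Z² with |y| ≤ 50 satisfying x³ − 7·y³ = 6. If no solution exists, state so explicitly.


The equation is x³ - 7y³ = 6. For fixed y, x³ = 7·y³ + 6, so a solution requires the RHS to be a perfect cube.
Strategy: iterate y from -50 to 50, compute RHS = 7·y³ + 6, and check whether it is a (positive or negative) perfect cube.
Check small values of y:
  y = 0: RHS = 6 is not a perfect cube.
  y = 1: RHS = 13 is not a perfect cube.
  y = -1: RHS = -1 = (-1)³ ⇒ x = -1 works.
  y = 2: RHS = 62 is not a perfect cube.
  y = -2: RHS = -50 is not a perfect cube.
  y = 3: RHS = 195 is not a perfect cube.
  y = -3: RHS = -183 is not a perfect cube.
Continuing the search up to |y| = 50 finds no further solutions beyond those listed.
Collected solutions: (-1, -1).

Solutions (with |y| ≤ 50): (-1, -1).


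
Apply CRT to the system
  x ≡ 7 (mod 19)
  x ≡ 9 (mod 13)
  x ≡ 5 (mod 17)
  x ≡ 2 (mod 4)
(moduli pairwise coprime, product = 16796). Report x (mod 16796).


Product of moduli M = 19 · 13 · 17 · 4 = 16796.
Merge one congruence at a time:
  Start: x ≡ 7 (mod 19).
  Combine with x ≡ 9 (mod 13); new modulus lcm = 247.
    Write x = 7 + 19·t and substitute into x ≡ 9 (mod 13): 19·t ≡ 9 − 7 = 2 (mod 13).
    Reduce coefficients mod 13: 6·t ≡ 2 (mod 13).
    The inverse of 6 mod 13 is 11 (since 6·11 = 66 = 5·13 + 1), so t ≡ 11·2 = 22 ≡ 9 (mod 13).
    Then x = 7 + 19·9 = 178, valid modulo lcm(19, 13) = 247: x ≡ 178 (mod 247).
  Combine with x ≡ 5 (mod 17); new modulus lcm = 4199.
    Write x = 178 + 247·t and substitute into x ≡ 5 (mod 17): 247·t ≡ 5 − 178 = -173 (mod 17).
    Reduce coefficients mod 17: 9·t ≡ 14 (mod 17).
    The inverse of 9 mod 17 is 2 (since 9·2 = 18 = 1·17 + 1), so t ≡ 2·14 = 28 ≡ 11 (mod 17).
    Then x = 178 + 247·11 = 2895, valid modulo lcm(247, 17) = 4199: x ≡ 2895 (mod 4199).
  Combine with x ≡ 2 (mod 4); new modulus lcm = 16796.
    Write x = 2895 + 4199·t and substitute into x ≡ 2 (mod 4): 4199·t ≡ 2 − 2895 = -2893 (mod 4).
    Reduce coefficients mod 4: 3·t ≡ 3 (mod 4).
    The inverse of 3 mod 4 is 3 (since 3·3 = 9 = 2·4 + 1), so t ≡ 3·3 = 9 ≡ 1 (mod 4).
    Then x = 2895 + 4199·1 = 7094, valid modulo lcm(4199, 4) = 16796: x ≡ 7094 (mod 16796).
Verify against each original: 7094 mod 19 = 7, 7094 mod 13 = 9, 7094 mod 17 = 5, 7094 mod 4 = 2.

x ≡ 7094 (mod 16796).


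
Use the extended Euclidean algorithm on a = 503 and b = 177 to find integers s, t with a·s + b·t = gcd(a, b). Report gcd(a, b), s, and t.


Euclidean algorithm on (503, 177) — divide until remainder is 0:
  503 = 2 · 177 + 149
  177 = 1 · 149 + 28
  149 = 5 · 28 + 9
  28 = 3 · 9 + 1
  9 = 9 · 1 + 0
gcd(503, 177) = 1.
Track Bezout coefficients alongside the remainders: start with r₀ = 503 = a·1 + b·0 (s = 1, t = 0) and r₁ = 177 = a·0 + b·1 (s = 0, t = 1); each new remainder r_{k+1} = r_{k-1} − q_k·r_k inherits s_{k+1} = s_{k-1} − q_k·s_k, t_{k+1} = t_{k-1} − q_k·t_k, so r_k = a·s_k + b·t_k at every step:
  q = 2: r = 149, s = 1 − 2·0 = 1, t = 0 − 2·1 = -2  (check: 503·1 + 177·(-2) = 149)
  q = 1: r = 28, s = 0 − 1·1 = -1, t = 1 − 1·(-2) = 3  (check: 503·(-1) + 177·3 = 28)
  q = 5: r = 9, s = 1 − 5·(-1) = 6, t = -2 − 5·3 = -17  (check: 503·6 + 177·(-17) = 9)
  q = 3: r = 1, s = -1 − 3·6 = -19, t = 3 − 3·(-17) = 54  (check: 503·(-19) + 177·54 = 1)
The row with r = 1 (the gcd) gives the Bezout coefficients s = -19, t = 54.
Result: 503 · (-19) + 177 · (54) = 1.

gcd(503, 177) = 1; s = -19, t = 54 (check: 503·(-19) + 177·54 = 1).


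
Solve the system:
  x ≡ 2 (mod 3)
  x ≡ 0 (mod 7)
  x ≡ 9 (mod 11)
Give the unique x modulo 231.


Moduli 3, 7, 11 are pairwise coprime; by CRT there is a unique solution modulo M = 3 · 7 · 11 = 231.
Solve pairwise, accumulating the modulus:
  Start with x ≡ 2 (mod 3).
  Combine with x ≡ 0 (mod 7): since gcd(3, 7) = 1, we get a unique residue mod 21.
    Write x = 2 + 3·t and substitute into x ≡ 0 (mod 7): 3·t ≡ 0 − 2 = -2 (mod 7).
    Reduce coefficients mod 7: 3·t ≡ 5 (mod 7).
    The inverse of 3 mod 7 is 5 (since 3·5 = 15 = 2·7 + 1), so t ≡ 5·5 = 25 ≡ 4 (mod 7).
    Then x = 2 + 3·4 = 14, valid modulo lcm(3, 7) = 21: x ≡ 14 (mod 21).
  Combine with x ≡ 9 (mod 11): since gcd(21, 11) = 1, we get a unique residue mod 231.
    Write x = 14 + 21·t and substitute into x ≡ 9 (mod 11): 21·t ≡ 9 − 14 = -5 (mod 11).
    Reduce coefficients mod 11: 10·t ≡ 6 (mod 11).
    The inverse of 10 mod 11 is 10 (since 10·10 = 100 = 9·11 + 1), so t ≡ 10·6 = 60 ≡ 5 (mod 11).
    Then x = 14 + 21·5 = 119, valid modulo lcm(21, 11) = 231: x ≡ 119 (mod 231).
Verify: 119 mod 3 = 2 ✓, 119 mod 7 = 0 ✓, 119 mod 11 = 9 ✓.

x ≡ 119 (mod 231).


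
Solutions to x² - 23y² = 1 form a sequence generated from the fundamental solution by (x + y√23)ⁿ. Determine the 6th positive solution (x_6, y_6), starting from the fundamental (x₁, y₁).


Step 1: Find the fundamental solution (x₁, y₁) of x² - 23y² = 1.
  Expand √23 as a continued fraction. a₀ = ⌊√23⌋ = 4; iterate m_{k+1} = d_k·a_k − m_k, d_{k+1} = (23 − m_{k+1}²)/d_k, a_{k+1} = ⌊(a₀ + m_{k+1})/d_{k+1}⌋ (starting m₀ = 0, d₀ = 1), with convergents p_k = a_k·p_{k-1} + p_{k-2}, q_k = a_k·q_{k-1} + q_{k-2} (p₋₁ = 1, q₋₁ = 0):
  k = 0: a₀ = 4; p₀/q₀ = 4/1; p₀² − 23·q₀² = 16 − 23 = -7.
  k = 1: m = 4, d = 7, a = ⌊(4 + 4)/7⌋ = 1; p/q = (1·4 + 1)/(1·1 + 0) = 5/1; p² − 23·q² = 25 − 23 = 2.
  k = 2: m = 3, d = 2, a = ⌊(4 + 3)/2⌋ = 3; p/q = (3·5 + 4)/(3·1 + 1) = 19/4; p² − 23·q² = 361 − 368 = -7.
  k = 3: m = 3, d = 7, a = ⌊(4 + 3)/7⌋ = 1; p/q = (1·19 + 5)/(1·4 + 1) = 24/5; p² − 23·q² = 576 − 575 = 1.
  The first convergent with p² − 23·q² = 1 gives the fundamental solution (x₁, y₁) = (24, 5).
Step 2: Apply the recurrence (x_{n+1}, y_{n+1}) = (x₁x_n + 23y₁y_n, x₁y_n + y₁x_n) repeatedly.
  From (x_1, y_1) = (24, 5): x_2 = 24·24 + 23·5·5 = 1151; y_2 = 24·5 + 5·24 = 240.
  From (x_2, y_2) = (1151, 240): x_3 = 24·1151 + 23·5·240 = 55224; y_3 = 24·240 + 5·1151 = 11515.
  From (x_3, y_3) = (55224, 11515): x_4 = 24·55224 + 23·5·11515 = 2649601; y_4 = 24·11515 + 5·55224 = 552480.
  From (x_4, y_4) = (2649601, 552480): x_5 = 24·2649601 + 23·5·552480 = 127125624; y_5 = 24·552480 + 5·2649601 = 26507525.
  From (x_5, y_5) = (127125624, 26507525): x_6 = 24·127125624 + 23·5·26507525 = 6099380351; y_6 = 24·26507525 + 5·127125624 = 1271808720.
Step 3: Verify x_6² - 23·y_6² = 37202440666164883201 - 37202440666164883200 = 1 (should be 1). ✓

(x_1, y_1) = (24, 5); (x_6, y_6) = (6099380351, 1271808720).


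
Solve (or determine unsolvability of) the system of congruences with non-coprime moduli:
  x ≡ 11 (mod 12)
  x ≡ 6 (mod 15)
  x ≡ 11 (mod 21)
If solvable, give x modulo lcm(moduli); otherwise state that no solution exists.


Moduli 12, 15, 21 are not pairwise coprime, so CRT works modulo lcm(m_i) when all pairwise compatibility conditions hold.
Pairwise compatibility: gcd(m_i, m_j) must divide a_i - a_j for every pair.
Merge one congruence at a time:
  Start: x ≡ 11 (mod 12).
  Combine with x ≡ 6 (mod 15): gcd(12, 15) = 3, and 6 - 11 = -5 is NOT divisible by 3.
    ⇒ system is inconsistent (no integer solution).

No solution (the system is inconsistent).


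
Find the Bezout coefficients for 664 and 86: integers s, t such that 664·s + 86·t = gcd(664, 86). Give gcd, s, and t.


Euclidean algorithm on (664, 86) — divide until remainder is 0:
  664 = 7 · 86 + 62
  86 = 1 · 62 + 24
  62 = 2 · 24 + 14
  24 = 1 · 14 + 10
  14 = 1 · 10 + 4
  10 = 2 · 4 + 2
  4 = 2 · 2 + 0
gcd(664, 86) = 2.
Track Bezout coefficients alongside the remainders: start with r₀ = 664 = a·1 + b·0 (s = 1, t = 0) and r₁ = 86 = a·0 + b·1 (s = 0, t = 1); each new remainder r_{k+1} = r_{k-1} − q_k·r_k inherits s_{k+1} = s_{k-1} − q_k·s_k, t_{k+1} = t_{k-1} − q_k·t_k, so r_k = a·s_k + b·t_k at every step:
  q = 7: r = 62, s = 1 − 7·0 = 1, t = 0 − 7·1 = -7  (check: 664·1 + 86·(-7) = 62)
  q = 1: r = 24, s = 0 − 1·1 = -1, t = 1 − 1·(-7) = 8  (check: 664·(-1) + 86·8 = 24)
  q = 2: r = 14, s = 1 − 2·(-1) = 3, t = -7 − 2·8 = -23  (check: 664·3 + 86·(-23) = 14)
  q = 1: r = 10, s = -1 − 1·3 = -4, t = 8 − 1·(-23) = 31  (check: 664·(-4) + 86·31 = 10)
  q = 1: r = 4, s = 3 − 1·(-4) = 7, t = -23 − 1·31 = -54  (check: 664·7 + 86·(-54) = 4)
  q = 2: r = 2, s = -4 − 2·7 = -18, t = 31 − 2·(-54) = 139  (check: 664·(-18) + 86·139 = 2)
The row with r = 2 (the gcd) gives the Bezout coefficients s = -18, t = 139.
Result: 664 · (-18) + 86 · (139) = 2.

gcd(664, 86) = 2; s = -18, t = 139 (check: 664·(-18) + 86·139 = 2).


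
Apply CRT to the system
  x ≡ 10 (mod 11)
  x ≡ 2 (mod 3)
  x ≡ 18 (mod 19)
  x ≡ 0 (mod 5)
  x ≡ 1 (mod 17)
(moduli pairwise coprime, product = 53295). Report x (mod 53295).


Product of moduli M = 11 · 3 · 19 · 5 · 17 = 53295.
Merge one congruence at a time:
  Start: x ≡ 10 (mod 11).
  Combine with x ≡ 2 (mod 3); new modulus lcm = 33.
    Write x = 10 + 11·t and substitute into x ≡ 2 (mod 3): 11·t ≡ 2 − 10 = -8 (mod 3).
    Reduce coefficients mod 3: 2·t ≡ 1 (mod 3).
    The inverse of 2 mod 3 is 2 (since 2·2 = 4 = 1·3 + 1), so t ≡ 2·1 = 2 ≡ 2 (mod 3).
    Then x = 10 + 11·2 = 32, valid modulo lcm(11, 3) = 33: x ≡ 32 (mod 33).
  Combine with x ≡ 18 (mod 19); new modulus lcm = 627.
    Write x = 32 + 33·t and substitute into x ≡ 18 (mod 19): 33·t ≡ 18 − 32 = -14 (mod 19).
    Reduce coefficients mod 19: 14·t ≡ 5 (mod 19).
    The inverse of 14 mod 19 is 15 (since 14·15 = 210 = 11·19 + 1), so t ≡ 15·5 = 75 ≡ 18 (mod 19).
    Then x = 32 + 33·18 = 626, valid modulo lcm(33, 19) = 627: x ≡ 626 (mod 627).
  Combine with x ≡ 0 (mod 5); new modulus lcm = 3135.
    Write x = 626 + 627·t and substitute into x ≡ 0 (mod 5): 627·t ≡ 0 − 626 = -626 (mod 5).
    Reduce coefficients mod 5: 2·t ≡ 4 (mod 5).
    The inverse of 2 mod 5 is 3 (since 2·3 = 6 = 1·5 + 1), so t ≡ 3·4 = 12 ≡ 2 (mod 5).
    Then x = 626 + 627·2 = 1880, valid modulo lcm(627, 5) = 3135: x ≡ 1880 (mod 3135).
  Combine with x ≡ 1 (mod 17); new modulus lcm = 53295.
    Write x = 1880 + 3135·t and substitute into x ≡ 1 (mod 17): 3135·t ≡ 1 − 1880 = -1879 (mod 17).
    Reduce coefficients mod 17: 7·t ≡ 8 (mod 17).
    The inverse of 7 mod 17 is 5 (since 7·5 = 35 = 2·17 + 1), so t ≡ 5·8 = 40 ≡ 6 (mod 17).
    Then x = 1880 + 3135·6 = 20690, valid modulo lcm(3135, 17) = 53295: x ≡ 20690 (mod 53295).
Verify against each original: 20690 mod 11 = 10, 20690 mod 3 = 2, 20690 mod 19 = 18, 20690 mod 5 = 0, 20690 mod 17 = 1.

x ≡ 20690 (mod 53295).


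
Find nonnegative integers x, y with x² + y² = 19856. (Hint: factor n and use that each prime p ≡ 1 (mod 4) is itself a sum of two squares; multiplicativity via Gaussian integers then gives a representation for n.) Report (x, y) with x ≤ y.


Step 1: Factor n = 19856 = 2^4 · 17 · 73.
Step 2: Check the mod-4 condition on each prime factor: 2 = 2 (special); 17 ≡ 1 (mod 4), exponent 1; 73 ≡ 1 (mod 4), exponent 1.
All primes ≡ 3 (mod 4) appear to even exponent (or don't appear), so by the two-squares theorem n IS expressible as a sum of two squares.
Step 3: Build a representation. Group n = k² · m with k = 4 and m = 17 · 73 = 1241 (a product of primes ≡ 1 (mod 4)); a representation of m scales to one of n via (k·x)² + (k·y)² = k²(x² + y²). Each prime p ≡ 1 (mod 4) is itself a sum of two squares; find a² by testing p − a² for a perfect square:
  17: 17 − 1² = 16 = 4² ⇒ 17 = 1² + 4².
  73: 73 − 1² = 72, 73 − 2² = 69, 73 − 3² = 64 = 8² ⇒ 73 = 3² + 8².
  Combine using the Brahmagupta–Fibonacci identity (a² + b²)(c² + d²) = (ac − bd)² + (ad + bc)² = (ac + bd)² + (ad − bc)²:
  17 · 73 = 1241: from (1² + 4²)(3² + 8²), take (1·3 − 4·8, 1·8 + 4·3) = (3 − 32, 8 + 12) = (-29, 20); dropping signs (only squares matter) gives (29, 20); check 29² + 20² = 841 + 400 = 1241 ✓.
  Scale by k = 4: (4·29, 4·20) = (116, 80).
Step 4: Order so x ≤ y and verify: 80² + 116² = 6400 + 13456 = 19856 = n. ✓

n = 19856 = 80² + 116² (one valid representation with x ≤ y).


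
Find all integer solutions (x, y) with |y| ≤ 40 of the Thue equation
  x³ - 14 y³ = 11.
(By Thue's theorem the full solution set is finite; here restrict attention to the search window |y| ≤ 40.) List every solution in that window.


The equation is x³ - 14y³ = 11. For fixed y, x³ = 14·y³ + 11, so a solution requires the RHS to be a perfect cube.
Strategy: iterate y from -40 to 40, compute RHS = 14·y³ + 11, and check whether it is a (positive or negative) perfect cube.
Check small values of y:
  y = 0: RHS = 11 is not a perfect cube.
  y = 1: RHS = 25 is not a perfect cube.
  y = -1: RHS = -3 is not a perfect cube.
  y = 2: RHS = 123 is not a perfect cube.
  y = -2: RHS = -101 is not a perfect cube.
  y = 3: RHS = 389 is not a perfect cube.
  y = -3: RHS = -367 is not a perfect cube.
Continuing the search up to |y| = 40 finds no solutions either.
No (x, y) in the scanned range satisfies the equation.

No integer solutions with |y| ≤ 40.


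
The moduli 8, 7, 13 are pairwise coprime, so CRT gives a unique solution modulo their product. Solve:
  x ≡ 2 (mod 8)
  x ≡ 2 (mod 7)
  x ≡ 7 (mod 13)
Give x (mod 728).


Moduli 8, 7, 13 are pairwise coprime; by CRT there is a unique solution modulo M = 8 · 7 · 13 = 728.
Solve pairwise, accumulating the modulus:
  Start with x ≡ 2 (mod 8).
  Combine with x ≡ 2 (mod 7): since gcd(8, 7) = 1, we get a unique residue mod 56.
    Write x = 2 + 8·t and substitute into x ≡ 2 (mod 7): 8·t ≡ 2 − 2 = 0 (mod 7).
    Reduce coefficients mod 7: 1·t ≡ 0 (mod 7).
    So t ≡ 0 (mod 7).
    Then x = 2 + 8·0 = 2, valid modulo lcm(8, 7) = 56: x ≡ 2 (mod 56).
  Combine with x ≡ 7 (mod 13): since gcd(56, 13) = 1, we get a unique residue mod 728.
    Write x = 2 + 56·t and substitute into x ≡ 7 (mod 13): 56·t ≡ 7 − 2 = 5 (mod 13).
    Reduce coefficients mod 13: 4·t ≡ 5 (mod 13).
    The inverse of 4 mod 13 is 10 (since 4·10 = 40 = 3·13 + 1), so t ≡ 10·5 = 50 ≡ 11 (mod 13).
    Then x = 2 + 56·11 = 618, valid modulo lcm(56, 13) = 728: x ≡ 618 (mod 728).
Verify: 618 mod 8 = 2 ✓, 618 mod 7 = 2 ✓, 618 mod 13 = 7 ✓.

x ≡ 618 (mod 728).


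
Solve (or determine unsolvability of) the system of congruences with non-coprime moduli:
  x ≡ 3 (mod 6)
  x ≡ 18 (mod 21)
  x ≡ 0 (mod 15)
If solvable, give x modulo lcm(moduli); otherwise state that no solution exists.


Moduli 6, 21, 15 are not pairwise coprime, so CRT works modulo lcm(m_i) when all pairwise compatibility conditions hold.
Pairwise compatibility: gcd(m_i, m_j) must divide a_i - a_j for every pair.
Merge one congruence at a time:
  Start: x ≡ 3 (mod 6).
  Combine with x ≡ 18 (mod 21): gcd(6, 21) = 3; 18 - 3 = 15, which IS divisible by 3, so compatible.
    Write x = 3 + 6·t and substitute into x ≡ 18 (mod 21): 6·t ≡ 18 − 3 = 15 (mod 21).
    Divide the congruence (and modulus) by g = 3: 2·t ≡ 5 (mod 7).
    The inverse of 2 mod 7 is 4 (since 2·4 = 8 = 1·7 + 1), so t ≡ 4·5 = 20 ≡ 6 (mod 7).
    Then x = 3 + 6·6 = 39, valid modulo lcm(6, 21) = 42: x ≡ 39 (mod 42).
  Combine with x ≡ 0 (mod 15): gcd(42, 15) = 3; 0 - 39 = -39, which IS divisible by 3, so compatible.
    Write x = 39 + 42·t and substitute into x ≡ 0 (mod 15): 42·t ≡ 0 − 39 = -39 (mod 15).
    Divide the congruence (and modulus) by g = 3: 14·t ≡ -13 (mod 5).
    Reduce coefficients mod 5: 4·t ≡ 2 (mod 5).
    The inverse of 4 mod 5 is 4 (since 4·4 = 16 = 3·5 + 1), so t ≡ 4·2 = 8 ≡ 3 (mod 5).
    Then x = 39 + 42·3 = 165, valid modulo lcm(42, 15) = 210: x ≡ 165 (mod 210).
Verify: 165 mod 6 = 3, 165 mod 21 = 18, 165 mod 15 = 0.

x ≡ 165 (mod 210).


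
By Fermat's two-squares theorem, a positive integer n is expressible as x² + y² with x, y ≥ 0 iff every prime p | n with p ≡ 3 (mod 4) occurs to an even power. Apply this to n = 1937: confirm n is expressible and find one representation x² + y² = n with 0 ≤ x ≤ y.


Step 1: Factor n = 1937 = 13 · 149.
Step 2: Check the mod-4 condition on each prime factor: 13 ≡ 1 (mod 4), exponent 1; 149 ≡ 1 (mod 4), exponent 1.
All primes ≡ 3 (mod 4) appear to even exponent (or don't appear), so by the two-squares theorem n IS expressible as a sum of two squares.
Step 3: Build a representation. Here n = 13 · 149 is a product of primes ≡ 1 (mod 4). Each prime p ≡ 1 (mod 4) is itself a sum of two squares; find a² by testing p − a² for a perfect square:
  13: 13 − 1² = 12, 13 − 2² = 9 = 3² ⇒ 13 = 2² + 3².
  149: 149 − 1² = 148, 149 − 2² = 145, 149 − 3² = 140, 149 − 4² = 133, 149 − 5² = 124, 149 − 6² = 113, 149 − 7² = 100 = 10² ⇒ 149 = 7² + 10².
  Combine using the Brahmagupta–Fibonacci identity (a² + b²)(c² + d²) = (ac − bd)² + (ad + bc)² = (ac + bd)² + (ad − bc)²:
  13 · 149 = 1937: from (2² + 3²)(7² + 10²), take (2·7 − 3·10, 2·10 + 3·7) = (14 − 30, 20 + 21) = (-16, 41); dropping signs (only squares matter) gives (16, 41); check 16² + 41² = 256 + 1681 = 1937 ✓.
Step 4: Order so x ≤ y and verify: 16² + 41² = 256 + 1681 = 1937 = n. ✓

n = 1937 = 16² + 41² (one valid representation with x ≤ y).


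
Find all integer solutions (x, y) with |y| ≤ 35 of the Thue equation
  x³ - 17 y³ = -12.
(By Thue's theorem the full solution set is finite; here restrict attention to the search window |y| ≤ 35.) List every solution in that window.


The equation is x³ - 17y³ = -12. For fixed y, x³ = 17·y³ − 12, so a solution requires the RHS to be a perfect cube.
Strategy: iterate y from -35 to 35, compute RHS = 17·y³ − 12, and check whether it is a (positive or negative) perfect cube.
Check small values of y:
  y = 0: RHS = -12 is not a perfect cube.
  y = 1: RHS = 5 is not a perfect cube.
  y = -1: RHS = -29 is not a perfect cube.
  y = 2: RHS = 124 is not a perfect cube.
  y = -2: RHS = -148 is not a perfect cube.
  y = 3: RHS = 447 is not a perfect cube.
  y = -3: RHS = -471 is not a perfect cube.
Continuing the search up to |y| = 35 finds no solutions either.
No (x, y) in the scanned range satisfies the equation.

No integer solutions with |y| ≤ 35.


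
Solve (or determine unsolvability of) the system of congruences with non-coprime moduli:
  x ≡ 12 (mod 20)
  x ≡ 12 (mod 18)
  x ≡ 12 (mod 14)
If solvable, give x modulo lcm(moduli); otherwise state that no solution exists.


Moduli 20, 18, 14 are not pairwise coprime, so CRT works modulo lcm(m_i) when all pairwise compatibility conditions hold.
Pairwise compatibility: gcd(m_i, m_j) must divide a_i - a_j for every pair.
Merge one congruence at a time:
  Start: x ≡ 12 (mod 20).
  Combine with x ≡ 12 (mod 18): gcd(20, 18) = 2; 12 - 12 = 0, which IS divisible by 2, so compatible.
    Write x = 12 + 20·t and substitute into x ≡ 12 (mod 18): 20·t ≡ 12 − 12 = 0 (mod 18).
    Divide the congruence (and modulus) by g = 2: 10·t ≡ 0 (mod 9).
    Reduce coefficients mod 9: 1·t ≡ 0 (mod 9).
    So t ≡ 0 (mod 9).
    Then x = 12 + 20·0 = 12, valid modulo lcm(20, 18) = 180: x ≡ 12 (mod 180).
  Combine with x ≡ 12 (mod 14): gcd(180, 14) = 2; 12 - 12 = 0, which IS divisible by 2, so compatible.
    Write x = 12 + 180·t and substitute into x ≡ 12 (mod 14): 180·t ≡ 12 − 12 = 0 (mod 14).
    Divide the congruence (and modulus) by g = 2: 90·t ≡ 0 (mod 7).
    Reduce coefficients mod 7: 6·t ≡ 0 (mod 7).
    The inverse of 6 mod 7 is 6 (since 6·6 = 36 = 5·7 + 1), so t ≡ 6·0 = 0 ≡ 0 (mod 7).
    Then x = 12 + 180·0 = 12, valid modulo lcm(180, 14) = 1260: x ≡ 12 (mod 1260).
Verify: 12 mod 20 = 12, 12 mod 18 = 12, 12 mod 14 = 12.

x ≡ 12 (mod 1260).


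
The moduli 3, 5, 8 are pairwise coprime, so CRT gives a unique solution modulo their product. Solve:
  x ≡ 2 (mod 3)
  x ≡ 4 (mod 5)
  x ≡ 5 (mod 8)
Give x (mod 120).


Moduli 3, 5, 8 are pairwise coprime; by CRT there is a unique solution modulo M = 3 · 5 · 8 = 120.
Solve pairwise, accumulating the modulus:
  Start with x ≡ 2 (mod 3).
  Combine with x ≡ 4 (mod 5): since gcd(3, 5) = 1, we get a unique residue mod 15.
    Write x = 2 + 3·t and substitute into x ≡ 4 (mod 5): 3·t ≡ 4 − 2 = 2 (mod 5).
    The inverse of 3 mod 5 is 2 (since 3·2 = 6 = 1·5 + 1), so t ≡ 2·2 = 4 ≡ 4 (mod 5).
    Then x = 2 + 3·4 = 14, valid modulo lcm(3, 5) = 15: x ≡ 14 (mod 15).
  Combine with x ≡ 5 (mod 8): since gcd(15, 8) = 1, we get a unique residue mod 120.
    Write x = 14 + 15·t and substitute into x ≡ 5 (mod 8): 15·t ≡ 5 − 14 = -9 (mod 8).
    Reduce coefficients mod 8: 7·t ≡ 7 (mod 8).
    The inverse of 7 mod 8 is 7 (since 7·7 = 49 = 6·8 + 1), so t ≡ 7·7 = 49 ≡ 1 (mod 8).
    Then x = 14 + 15·1 = 29, valid modulo lcm(15, 8) = 120: x ≡ 29 (mod 120).
Verify: 29 mod 3 = 2 ✓, 29 mod 5 = 4 ✓, 29 mod 8 = 5 ✓.

x ≡ 29 (mod 120).


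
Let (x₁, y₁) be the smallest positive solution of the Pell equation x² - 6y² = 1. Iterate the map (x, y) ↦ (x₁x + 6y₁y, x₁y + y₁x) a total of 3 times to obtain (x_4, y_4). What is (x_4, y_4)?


Step 1: Find the fundamental solution (x₁, y₁) of x² - 6y² = 1.
  Expand √6 as a continued fraction. a₀ = ⌊√6⌋ = 2; iterate m_{k+1} = d_k·a_k − m_k, d_{k+1} = (6 − m_{k+1}²)/d_k, a_{k+1} = ⌊(a₀ + m_{k+1})/d_{k+1}⌋ (starting m₀ = 0, d₀ = 1), with convergents p_k = a_k·p_{k-1} + p_{k-2}, q_k = a_k·q_{k-1} + q_{k-2} (p₋₁ = 1, q₋₁ = 0):
  k = 0: a₀ = 2; p₀/q₀ = 2/1; p₀² − 6·q₀² = 4 − 6 = -2.
  k = 1: m = 2, d = 2, a = ⌊(2 + 2)/2⌋ = 2; p/q = (2·2 + 1)/(2·1 + 0) = 5/2; p² − 6·q² = 25 − 24 = 1.
  The first convergent with p² − 6·q² = 1 gives the fundamental solution (x₁, y₁) = (5, 2).
Step 2: Apply the recurrence (x_{n+1}, y_{n+1}) = (x₁x_n + 6y₁y_n, x₁y_n + y₁x_n) repeatedly.
  From (x_1, y_1) = (5, 2): x_2 = 5·5 + 6·2·2 = 49; y_2 = 5·2 + 2·5 = 20.
  From (x_2, y_2) = (49, 20): x_3 = 5·49 + 6·2·20 = 485; y_3 = 5·20 + 2·49 = 198.
  From (x_3, y_3) = (485, 198): x_4 = 5·485 + 6·2·198 = 4801; y_4 = 5·198 + 2·485 = 1960.
Step 3: Verify x_4² - 6·y_4² = 23049601 - 23049600 = 1 (should be 1). ✓

(x_1, y_1) = (5, 2); (x_4, y_4) = (4801, 1960).


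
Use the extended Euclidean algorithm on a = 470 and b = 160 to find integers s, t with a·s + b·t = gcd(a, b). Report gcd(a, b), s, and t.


Euclidean algorithm on (470, 160) — divide until remainder is 0:
  470 = 2 · 160 + 150
  160 = 1 · 150 + 10
  150 = 15 · 10 + 0
gcd(470, 160) = 10.
Track Bezout coefficients alongside the remainders: start with r₀ = 470 = a·1 + b·0 (s = 1, t = 0) and r₁ = 160 = a·0 + b·1 (s = 0, t = 1); each new remainder r_{k+1} = r_{k-1} − q_k·r_k inherits s_{k+1} = s_{k-1} − q_k·s_k, t_{k+1} = t_{k-1} − q_k·t_k, so r_k = a·s_k + b·t_k at every step:
  q = 2: r = 150, s = 1 − 2·0 = 1, t = 0 − 2·1 = -2  (check: 470·1 + 160·(-2) = 150)
  q = 1: r = 10, s = 0 − 1·1 = -1, t = 1 − 1·(-2) = 3  (check: 470·(-1) + 160·3 = 10)
The row with r = 10 (the gcd) gives the Bezout coefficients s = -1, t = 3.
Result: 470 · (-1) + 160 · (3) = 10.

gcd(470, 160) = 10; s = -1, t = 3 (check: 470·(-1) + 160·3 = 10).


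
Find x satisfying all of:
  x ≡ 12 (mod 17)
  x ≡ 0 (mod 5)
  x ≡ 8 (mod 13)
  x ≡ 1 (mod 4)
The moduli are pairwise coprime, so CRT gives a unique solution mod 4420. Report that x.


Product of moduli M = 17 · 5 · 13 · 4 = 4420.
Merge one congruence at a time:
  Start: x ≡ 12 (mod 17).
  Combine with x ≡ 0 (mod 5); new modulus lcm = 85.
    Write x = 12 + 17·t and substitute into x ≡ 0 (mod 5): 17·t ≡ 0 − 12 = -12 (mod 5).
    Reduce coefficients mod 5: 2·t ≡ 3 (mod 5).
    The inverse of 2 mod 5 is 3 (since 2·3 = 6 = 1·5 + 1), so t ≡ 3·3 = 9 ≡ 4 (mod 5).
    Then x = 12 + 17·4 = 80, valid modulo lcm(17, 5) = 85: x ≡ 80 (mod 85).
  Combine with x ≡ 8 (mod 13); new modulus lcm = 1105.
    Write x = 80 + 85·t and substitute into x ≡ 8 (mod 13): 85·t ≡ 8 − 80 = -72 (mod 13).
    Reduce coefficients mod 13: 7·t ≡ 6 (mod 13).
    The inverse of 7 mod 13 is 2 (since 7·2 = 14 = 1·13 + 1), so t ≡ 2·6 = 12 ≡ 12 (mod 13).
    Then x = 80 + 85·12 = 1100, valid modulo lcm(85, 13) = 1105: x ≡ 1100 (mod 1105).
  Combine with x ≡ 1 (mod 4); new modulus lcm = 4420.
    Write x = 1100 + 1105·t and substitute into x ≡ 1 (mod 4): 1105·t ≡ 1 − 1100 = -1099 (mod 4).
    Reduce coefficients mod 4: 1·t ≡ 1 (mod 4).
    So t ≡ 1 (mod 4).
    Then x = 1100 + 1105·1 = 2205, valid modulo lcm(1105, 4) = 4420: x ≡ 2205 (mod 4420).
Verify against each original: 2205 mod 17 = 12, 2205 mod 5 = 0, 2205 mod 13 = 8, 2205 mod 4 = 1.

x ≡ 2205 (mod 4420).


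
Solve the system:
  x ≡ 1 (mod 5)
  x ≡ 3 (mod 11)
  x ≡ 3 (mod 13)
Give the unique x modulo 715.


Moduli 5, 11, 13 are pairwise coprime; by CRT there is a unique solution modulo M = 5 · 11 · 13 = 715.
Solve pairwise, accumulating the modulus:
  Start with x ≡ 1 (mod 5).
  Combine with x ≡ 3 (mod 11): since gcd(5, 11) = 1, we get a unique residue mod 55.
    Write x = 1 + 5·t and substitute into x ≡ 3 (mod 11): 5·t ≡ 3 − 1 = 2 (mod 11).
    The inverse of 5 mod 11 is 9 (since 5·9 = 45 = 4·11 + 1), so t ≡ 9·2 = 18 ≡ 7 (mod 11).
    Then x = 1 + 5·7 = 36, valid modulo lcm(5, 11) = 55: x ≡ 36 (mod 55).
  Combine with x ≡ 3 (mod 13): since gcd(55, 13) = 1, we get a unique residue mod 715.
    Write x = 36 + 55·t and substitute into x ≡ 3 (mod 13): 55·t ≡ 3 − 36 = -33 (mod 13).
    Reduce coefficients mod 13: 3·t ≡ 6 (mod 13).
    The inverse of 3 mod 13 is 9 (since 3·9 = 27 = 2·13 + 1), so t ≡ 9·6 = 54 ≡ 2 (mod 13).
    Then x = 36 + 55·2 = 146, valid modulo lcm(55, 13) = 715: x ≡ 146 (mod 715).
Verify: 146 mod 5 = 1 ✓, 146 mod 11 = 3 ✓, 146 mod 13 = 3 ✓.

x ≡ 146 (mod 715).


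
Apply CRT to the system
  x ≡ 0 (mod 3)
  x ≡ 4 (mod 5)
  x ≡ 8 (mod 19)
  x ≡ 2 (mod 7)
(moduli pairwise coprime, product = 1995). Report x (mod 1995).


Product of moduli M = 3 · 5 · 19 · 7 = 1995.
Merge one congruence at a time:
  Start: x ≡ 0 (mod 3).
  Combine with x ≡ 4 (mod 5); new modulus lcm = 15.
    Write x = 0 + 3·t and substitute into x ≡ 4 (mod 5): 3·t ≡ 4 − 0 = 4 (mod 5).
    The inverse of 3 mod 5 is 2 (since 3·2 = 6 = 1·5 + 1), so t ≡ 2·4 = 8 ≡ 3 (mod 5).
    Then x = 0 + 3·3 = 9, valid modulo lcm(3, 5) = 15: x ≡ 9 (mod 15).
  Combine with x ≡ 8 (mod 19); new modulus lcm = 285.
    Write x = 9 + 15·t and substitute into x ≡ 8 (mod 19): 15·t ≡ 8 − 9 = -1 (mod 19).
    Reduce coefficients mod 19: 15·t ≡ 18 (mod 19).
    The inverse of 15 mod 19 is 14 (since 15·14 = 210 = 11·19 + 1), so t ≡ 14·18 = 252 ≡ 5 (mod 19).
    Then x = 9 + 15·5 = 84, valid modulo lcm(15, 19) = 285: x ≡ 84 (mod 285).
  Combine with x ≡ 2 (mod 7); new modulus lcm = 1995.
    Write x = 84 + 285·t and substitute into x ≡ 2 (mod 7): 285·t ≡ 2 − 84 = -82 (mod 7).
    Reduce coefficients mod 7: 5·t ≡ 2 (mod 7).
    The inverse of 5 mod 7 is 3 (since 5·3 = 15 = 2·7 + 1), so t ≡ 3·2 = 6 ≡ 6 (mod 7).
    Then x = 84 + 285·6 = 1794, valid modulo lcm(285, 7) = 1995: x ≡ 1794 (mod 1995).
Verify against each original: 1794 mod 3 = 0, 1794 mod 5 = 4, 1794 mod 19 = 8, 1794 mod 7 = 2.

x ≡ 1794 (mod 1995).


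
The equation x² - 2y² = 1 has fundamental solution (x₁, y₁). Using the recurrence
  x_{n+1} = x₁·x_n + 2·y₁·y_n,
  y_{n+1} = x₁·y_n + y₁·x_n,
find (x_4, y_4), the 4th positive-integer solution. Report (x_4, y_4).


Step 1: Find the fundamental solution (x₁, y₁) of x² - 2y² = 1.
  Expand √2 as a continued fraction. a₀ = ⌊√2⌋ = 1; iterate m_{k+1} = d_k·a_k − m_k, d_{k+1} = (2 − m_{k+1}²)/d_k, a_{k+1} = ⌊(a₀ + m_{k+1})/d_{k+1}⌋ (starting m₀ = 0, d₀ = 1), with convergents p_k = a_k·p_{k-1} + p_{k-2}, q_k = a_k·q_{k-1} + q_{k-2} (p₋₁ = 1, q₋₁ = 0):
  k = 0: a₀ = 1; p₀/q₀ = 1/1; p₀² − 2·q₀² = 1 − 2 = -1.
  k = 1: m = 1, d = 1, a = ⌊(1 + 1)/1⌋ = 2; p/q = (2·1 + 1)/(2·1 + 0) = 3/2; p² − 2·q² = 9 − 8 = 1.
  The first convergent with p² − 2·q² = 1 gives the fundamental solution (x₁, y₁) = (3, 2).
Step 2: Apply the recurrence (x_{n+1}, y_{n+1}) = (x₁x_n + 2y₁y_n, x₁y_n + y₁x_n) repeatedly.
  From (x_1, y_1) = (3, 2): x_2 = 3·3 + 2·2·2 = 17; y_2 = 3·2 + 2·3 = 12.
  From (x_2, y_2) = (17, 12): x_3 = 3·17 + 2·2·12 = 99; y_3 = 3·12 + 2·17 = 70.
  From (x_3, y_3) = (99, 70): x_4 = 3·99 + 2·2·70 = 577; y_4 = 3·70 + 2·99 = 408.
Step 3: Verify x_4² - 2·y_4² = 332929 - 332928 = 1 (should be 1). ✓

(x_1, y_1) = (3, 2); (x_4, y_4) = (577, 408).


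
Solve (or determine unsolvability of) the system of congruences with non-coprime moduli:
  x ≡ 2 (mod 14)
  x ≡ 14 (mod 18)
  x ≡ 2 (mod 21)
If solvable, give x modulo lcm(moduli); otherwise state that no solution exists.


Moduli 14, 18, 21 are not pairwise coprime, so CRT works modulo lcm(m_i) when all pairwise compatibility conditions hold.
Pairwise compatibility: gcd(m_i, m_j) must divide a_i - a_j for every pair.
Merge one congruence at a time:
  Start: x ≡ 2 (mod 14).
  Combine with x ≡ 14 (mod 18): gcd(14, 18) = 2; 14 - 2 = 12, which IS divisible by 2, so compatible.
    Write x = 2 + 14·t and substitute into x ≡ 14 (mod 18): 14·t ≡ 14 − 2 = 12 (mod 18).
    Divide the congruence (and modulus) by g = 2: 7·t ≡ 6 (mod 9).
    The inverse of 7 mod 9 is 4 (since 7·4 = 28 = 3·9 + 1), so t ≡ 4·6 = 24 ≡ 6 (mod 9).
    Then x = 2 + 14·6 = 86, valid modulo lcm(14, 18) = 126: x ≡ 86 (mod 126).
  Combine with x ≡ 2 (mod 21): gcd(126, 21) = 21; 2 - 86 = -84, which IS divisible by 21, so compatible.
    Write x = 86 + 126·t and substitute into x ≡ 2 (mod 21): 126·t ≡ 2 − 86 = -84 (mod 21).
    Divide the congruence (and modulus) by g = 21: 6·t ≡ -4 (mod 1).
    Modulo 1 every t works; take t = 0.
    Then x = 86 + 126·0 = 86, valid modulo lcm(126, 21) = 126: x ≡ 86 (mod 126).
Verify: 86 mod 14 = 2, 86 mod 18 = 14, 86 mod 21 = 2.

x ≡ 86 (mod 126).


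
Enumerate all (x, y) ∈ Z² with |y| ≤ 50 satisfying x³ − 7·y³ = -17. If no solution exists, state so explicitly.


The equation is x³ - 7y³ = -17. For fixed y, x³ = 7·y³ − 17, so a solution requires the RHS to be a perfect cube.
Strategy: iterate y from -50 to 50, compute RHS = 7·y³ − 17, and check whether it is a (positive or negative) perfect cube.
Check small values of y:
  y = 0: RHS = -17 is not a perfect cube.
  y = 1: RHS = -10 is not a perfect cube.
  y = -1: RHS = -24 is not a perfect cube.
  y = 2: RHS = 39 is not a perfect cube.
  y = -2: RHS = -73 is not a perfect cube.
  y = 3: RHS = 172 is not a perfect cube.
  y = -3: RHS = -206 is not a perfect cube.
Continuing the search up to |y| = 50 finds no solutions either.
No (x, y) in the scanned range satisfies the equation.

No integer solutions with |y| ≤ 50.


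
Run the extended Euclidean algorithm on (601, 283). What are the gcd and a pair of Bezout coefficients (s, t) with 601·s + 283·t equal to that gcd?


Euclidean algorithm on (601, 283) — divide until remainder is 0:
  601 = 2 · 283 + 35
  283 = 8 · 35 + 3
  35 = 11 · 3 + 2
  3 = 1 · 2 + 1
  2 = 2 · 1 + 0
gcd(601, 283) = 1.
Track Bezout coefficients alongside the remainders: start with r₀ = 601 = a·1 + b·0 (s = 1, t = 0) and r₁ = 283 = a·0 + b·1 (s = 0, t = 1); each new remainder r_{k+1} = r_{k-1} − q_k·r_k inherits s_{k+1} = s_{k-1} − q_k·s_k, t_{k+1} = t_{k-1} − q_k·t_k, so r_k = a·s_k + b·t_k at every step:
  q = 2: r = 35, s = 1 − 2·0 = 1, t = 0 − 2·1 = -2  (check: 601·1 + 283·(-2) = 35)
  q = 8: r = 3, s = 0 − 8·1 = -8, t = 1 − 8·(-2) = 17  (check: 601·(-8) + 283·17 = 3)
  q = 11: r = 2, s = 1 − 11·(-8) = 89, t = -2 − 11·17 = -189  (check: 601·89 + 283·(-189) = 2)
  q = 1: r = 1, s = -8 − 1·89 = -97, t = 17 − 1·(-189) = 206  (check: 601·(-97) + 283·206 = 1)
The row with r = 1 (the gcd) gives the Bezout coefficients s = -97, t = 206.
Result: 601 · (-97) + 283 · (206) = 1.

gcd(601, 283) = 1; s = -97, t = 206 (check: 601·(-97) + 283·206 = 1).


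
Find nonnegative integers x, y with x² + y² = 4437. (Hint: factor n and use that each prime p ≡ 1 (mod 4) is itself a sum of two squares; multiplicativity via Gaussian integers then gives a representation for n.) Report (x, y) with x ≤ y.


Step 1: Factor n = 4437 = 3^2 · 17 · 29.
Step 2: Check the mod-4 condition on each prime factor: 3 ≡ 3 (mod 4), exponent 2 (must be even); 17 ≡ 1 (mod 4), exponent 1; 29 ≡ 1 (mod 4), exponent 1.
All primes ≡ 3 (mod 4) appear to even exponent (or don't appear), so by the two-squares theorem n IS expressible as a sum of two squares.
Step 3: Build a representation. Group n = k² · m with k = 3 and m = 17 · 29 = 493 (a product of primes ≡ 1 (mod 4)); a representation of m scales to one of n via (k·x)² + (k·y)² = k²(x² + y²). Each prime p ≡ 1 (mod 4) is itself a sum of two squares; find a² by testing p − a² for a perfect square:
  17: 17 − 1² = 16 = 4² ⇒ 17 = 1² + 4².
  29: 29 − 1² = 28, 29 − 2² = 25 = 5² ⇒ 29 = 2² + 5².
  Combine using the Brahmagupta–Fibonacci identity (a² + b²)(c² + d²) = (ac − bd)² + (ad + bc)² = (ac + bd)² + (ad − bc)²:
  17 · 29 = 493: from (1² + 4²)(2² + 5²), take (1·2 − 4·5, 1·5 + 4·2) = (2 − 20, 5 + 8) = (-18, 13); dropping signs (only squares matter) gives (18, 13); check 18² + 13² = 324 + 169 = 493 ✓.
  Scale by k = 3: (3·18, 3·13) = (54, 39).
Step 4: Order so x ≤ y and verify: 39² + 54² = 1521 + 2916 = 4437 = n. ✓

n = 4437 = 39² + 54² (one valid representation with x ≤ y).
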